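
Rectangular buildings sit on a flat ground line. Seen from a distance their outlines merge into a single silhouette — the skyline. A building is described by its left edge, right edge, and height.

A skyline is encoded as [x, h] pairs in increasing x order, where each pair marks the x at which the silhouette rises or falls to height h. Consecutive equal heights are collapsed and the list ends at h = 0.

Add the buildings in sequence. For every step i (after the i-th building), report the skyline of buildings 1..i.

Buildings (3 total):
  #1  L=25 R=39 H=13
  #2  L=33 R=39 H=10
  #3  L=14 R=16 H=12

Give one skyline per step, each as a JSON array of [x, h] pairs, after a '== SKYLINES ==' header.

== SKYLINES ==
[[25,13],[39,0]]
[[25,13],[39,0]]
[[14,12],[16,0],[25,13],[39,0]]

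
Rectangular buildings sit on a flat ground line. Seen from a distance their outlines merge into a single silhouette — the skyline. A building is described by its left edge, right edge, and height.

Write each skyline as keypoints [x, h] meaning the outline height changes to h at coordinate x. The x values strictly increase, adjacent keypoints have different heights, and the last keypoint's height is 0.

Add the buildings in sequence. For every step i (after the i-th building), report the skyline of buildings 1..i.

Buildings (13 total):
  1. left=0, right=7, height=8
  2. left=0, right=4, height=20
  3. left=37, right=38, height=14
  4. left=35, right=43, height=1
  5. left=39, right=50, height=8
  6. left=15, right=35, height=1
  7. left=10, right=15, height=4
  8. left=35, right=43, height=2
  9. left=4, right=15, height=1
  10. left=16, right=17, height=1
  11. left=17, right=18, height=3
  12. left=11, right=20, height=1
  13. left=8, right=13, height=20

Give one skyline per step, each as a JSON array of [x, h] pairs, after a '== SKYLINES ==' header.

== SKYLINES ==
[[0,8],[7,0]]
[[0,20],[4,8],[7,0]]
[[0,20],[4,8],[7,0],[37,14],[38,0]]
[[0,20],[4,8],[7,0],[35,1],[37,14],[38,1],[43,0]]
[[0,20],[4,8],[7,0],[35,1],[37,14],[38,1],[39,8],[50,0]]
[[0,20],[4,8],[7,0],[15,1],[37,14],[38,1],[39,8],[50,0]]
[[0,20],[4,8],[7,0],[10,4],[15,1],[37,14],[38,1],[39,8],[50,0]]
[[0,20],[4,8],[7,0],[10,4],[15,1],[35,2],[37,14],[38,2],[39,8],[50,0]]
[[0,20],[4,8],[7,1],[10,4],[15,1],[35,2],[37,14],[38,2],[39,8],[50,0]]
[[0,20],[4,8],[7,1],[10,4],[15,1],[35,2],[37,14],[38,2],[39,8],[50,0]]
[[0,20],[4,8],[7,1],[10,4],[15,1],[17,3],[18,1],[35,2],[37,14],[38,2],[39,8],[50,0]]
[[0,20],[4,8],[7,1],[10,4],[15,1],[17,3],[18,1],[35,2],[37,14],[38,2],[39,8],[50,0]]
[[0,20],[4,8],[7,1],[8,20],[13,4],[15,1],[17,3],[18,1],[35,2],[37,14],[38,2],[39,8],[50,0]]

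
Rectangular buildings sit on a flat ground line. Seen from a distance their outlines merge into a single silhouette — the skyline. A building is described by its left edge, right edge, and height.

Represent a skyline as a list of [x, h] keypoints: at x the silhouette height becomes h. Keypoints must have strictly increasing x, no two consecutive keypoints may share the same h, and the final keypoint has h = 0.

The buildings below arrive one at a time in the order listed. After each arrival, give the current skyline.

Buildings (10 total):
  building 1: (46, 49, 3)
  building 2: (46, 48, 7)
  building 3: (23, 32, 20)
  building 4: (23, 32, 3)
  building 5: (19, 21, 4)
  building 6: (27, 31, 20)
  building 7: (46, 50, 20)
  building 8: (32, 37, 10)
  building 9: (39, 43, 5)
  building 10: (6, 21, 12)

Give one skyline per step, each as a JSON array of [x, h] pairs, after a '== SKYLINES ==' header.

== SKYLINES ==
[[46,3],[49,0]]
[[46,7],[48,3],[49,0]]
[[23,20],[32,0],[46,7],[48,3],[49,0]]
[[23,20],[32,0],[46,7],[48,3],[49,0]]
[[19,4],[21,0],[23,20],[32,0],[46,7],[48,3],[49,0]]
[[19,4],[21,0],[23,20],[32,0],[46,7],[48,3],[49,0]]
[[19,4],[21,0],[23,20],[32,0],[46,20],[50,0]]
[[19,4],[21,0],[23,20],[32,10],[37,0],[46,20],[50,0]]
[[19,4],[21,0],[23,20],[32,10],[37,0],[39,5],[43,0],[46,20],[50,0]]
[[6,12],[21,0],[23,20],[32,10],[37,0],[39,5],[43,0],[46,20],[50,0]]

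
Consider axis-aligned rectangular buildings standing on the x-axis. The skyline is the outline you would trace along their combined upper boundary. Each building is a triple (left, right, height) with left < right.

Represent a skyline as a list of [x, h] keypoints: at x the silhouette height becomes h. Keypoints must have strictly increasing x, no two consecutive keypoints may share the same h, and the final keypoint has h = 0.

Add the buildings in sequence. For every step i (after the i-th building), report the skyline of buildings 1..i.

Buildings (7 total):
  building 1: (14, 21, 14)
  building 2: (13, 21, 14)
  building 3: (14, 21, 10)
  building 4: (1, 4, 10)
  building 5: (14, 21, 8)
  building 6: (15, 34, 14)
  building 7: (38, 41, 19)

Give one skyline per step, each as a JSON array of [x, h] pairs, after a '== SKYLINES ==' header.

== SKYLINES ==
[[14,14],[21,0]]
[[13,14],[21,0]]
[[13,14],[21,0]]
[[1,10],[4,0],[13,14],[21,0]]
[[1,10],[4,0],[13,14],[21,0]]
[[1,10],[4,0],[13,14],[34,0]]
[[1,10],[4,0],[13,14],[34,0],[38,19],[41,0]]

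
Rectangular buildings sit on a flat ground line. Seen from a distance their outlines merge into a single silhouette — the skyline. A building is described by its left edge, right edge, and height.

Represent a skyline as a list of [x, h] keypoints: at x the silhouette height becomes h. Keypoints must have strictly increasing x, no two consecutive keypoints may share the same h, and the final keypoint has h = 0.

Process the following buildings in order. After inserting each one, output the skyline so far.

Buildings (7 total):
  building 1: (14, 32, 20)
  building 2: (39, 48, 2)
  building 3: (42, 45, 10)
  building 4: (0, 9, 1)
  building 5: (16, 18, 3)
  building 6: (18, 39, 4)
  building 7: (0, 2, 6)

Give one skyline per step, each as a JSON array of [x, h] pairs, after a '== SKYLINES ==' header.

== SKYLINES ==
[[14,20],[32,0]]
[[14,20],[32,0],[39,2],[48,0]]
[[14,20],[32,0],[39,2],[42,10],[45,2],[48,0]]
[[0,1],[9,0],[14,20],[32,0],[39,2],[42,10],[45,2],[48,0]]
[[0,1],[9,0],[14,20],[32,0],[39,2],[42,10],[45,2],[48,0]]
[[0,1],[9,0],[14,20],[32,4],[39,2],[42,10],[45,2],[48,0]]
[[0,6],[2,1],[9,0],[14,20],[32,4],[39,2],[42,10],[45,2],[48,0]]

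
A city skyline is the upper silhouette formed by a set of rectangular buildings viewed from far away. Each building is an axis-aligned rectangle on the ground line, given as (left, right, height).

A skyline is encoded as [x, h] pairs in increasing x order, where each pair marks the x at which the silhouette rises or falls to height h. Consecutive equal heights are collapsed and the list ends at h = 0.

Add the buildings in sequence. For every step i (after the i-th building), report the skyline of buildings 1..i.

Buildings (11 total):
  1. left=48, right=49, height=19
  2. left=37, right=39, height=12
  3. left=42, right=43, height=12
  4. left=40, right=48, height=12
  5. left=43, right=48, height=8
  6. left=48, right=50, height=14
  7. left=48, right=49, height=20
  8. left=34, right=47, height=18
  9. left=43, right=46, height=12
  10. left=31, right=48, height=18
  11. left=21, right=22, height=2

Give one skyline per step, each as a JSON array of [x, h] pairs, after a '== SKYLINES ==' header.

== SKYLINES ==
[[48,19],[49,0]]
[[37,12],[39,0],[48,19],[49,0]]
[[37,12],[39,0],[42,12],[43,0],[48,19],[49,0]]
[[37,12],[39,0],[40,12],[48,19],[49,0]]
[[37,12],[39,0],[40,12],[48,19],[49,0]]
[[37,12],[39,0],[40,12],[48,19],[49,14],[50,0]]
[[37,12],[39,0],[40,12],[48,20],[49,14],[50,0]]
[[34,18],[47,12],[48,20],[49,14],[50,0]]
[[34,18],[47,12],[48,20],[49,14],[50,0]]
[[31,18],[48,20],[49,14],[50,0]]
[[21,2],[22,0],[31,18],[48,20],[49,14],[50,0]]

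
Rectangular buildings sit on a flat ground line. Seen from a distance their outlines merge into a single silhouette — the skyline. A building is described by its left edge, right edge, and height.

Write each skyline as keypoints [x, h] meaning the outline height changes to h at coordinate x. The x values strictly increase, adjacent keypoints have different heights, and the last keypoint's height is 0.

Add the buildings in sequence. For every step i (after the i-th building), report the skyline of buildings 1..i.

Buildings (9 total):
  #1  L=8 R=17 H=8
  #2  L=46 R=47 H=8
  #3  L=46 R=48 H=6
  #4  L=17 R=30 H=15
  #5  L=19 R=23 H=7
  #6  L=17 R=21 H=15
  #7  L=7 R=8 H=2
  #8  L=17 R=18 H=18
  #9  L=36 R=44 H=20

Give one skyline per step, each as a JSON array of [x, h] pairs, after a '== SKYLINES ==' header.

== SKYLINES ==
[[8,8],[17,0]]
[[8,8],[17,0],[46,8],[47,0]]
[[8,8],[17,0],[46,8],[47,6],[48,0]]
[[8,8],[17,15],[30,0],[46,8],[47,6],[48,0]]
[[8,8],[17,15],[30,0],[46,8],[47,6],[48,0]]
[[8,8],[17,15],[30,0],[46,8],[47,6],[48,0]]
[[7,2],[8,8],[17,15],[30,0],[46,8],[47,6],[48,0]]
[[7,2],[8,8],[17,18],[18,15],[30,0],[46,8],[47,6],[48,0]]
[[7,2],[8,8],[17,18],[18,15],[30,0],[36,20],[44,0],[46,8],[47,6],[48,0]]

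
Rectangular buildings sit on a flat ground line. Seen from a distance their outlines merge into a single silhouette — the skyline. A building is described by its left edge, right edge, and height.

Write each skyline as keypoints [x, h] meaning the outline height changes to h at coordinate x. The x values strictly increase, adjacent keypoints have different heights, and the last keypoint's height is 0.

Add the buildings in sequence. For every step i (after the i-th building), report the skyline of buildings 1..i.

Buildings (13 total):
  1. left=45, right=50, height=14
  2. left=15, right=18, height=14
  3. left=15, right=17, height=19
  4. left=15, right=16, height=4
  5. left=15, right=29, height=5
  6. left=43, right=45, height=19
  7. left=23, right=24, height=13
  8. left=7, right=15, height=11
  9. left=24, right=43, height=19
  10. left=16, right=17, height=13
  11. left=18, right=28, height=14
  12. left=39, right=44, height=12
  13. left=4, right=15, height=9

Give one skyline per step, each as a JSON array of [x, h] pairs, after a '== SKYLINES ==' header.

== SKYLINES ==
[[45,14],[50,0]]
[[15,14],[18,0],[45,14],[50,0]]
[[15,19],[17,14],[18,0],[45,14],[50,0]]
[[15,19],[17,14],[18,0],[45,14],[50,0]]
[[15,19],[17,14],[18,5],[29,0],[45,14],[50,0]]
[[15,19],[17,14],[18,5],[29,0],[43,19],[45,14],[50,0]]
[[15,19],[17,14],[18,5],[23,13],[24,5],[29,0],[43,19],[45,14],[50,0]]
[[7,11],[15,19],[17,14],[18,5],[23,13],[24,5],[29,0],[43,19],[45,14],[50,0]]
[[7,11],[15,19],[17,14],[18,5],[23,13],[24,19],[45,14],[50,0]]
[[7,11],[15,19],[17,14],[18,5],[23,13],[24,19],[45,14],[50,0]]
[[7,11],[15,19],[17,14],[24,19],[45,14],[50,0]]
[[7,11],[15,19],[17,14],[24,19],[45,14],[50,0]]
[[4,9],[7,11],[15,19],[17,14],[24,19],[45,14],[50,0]]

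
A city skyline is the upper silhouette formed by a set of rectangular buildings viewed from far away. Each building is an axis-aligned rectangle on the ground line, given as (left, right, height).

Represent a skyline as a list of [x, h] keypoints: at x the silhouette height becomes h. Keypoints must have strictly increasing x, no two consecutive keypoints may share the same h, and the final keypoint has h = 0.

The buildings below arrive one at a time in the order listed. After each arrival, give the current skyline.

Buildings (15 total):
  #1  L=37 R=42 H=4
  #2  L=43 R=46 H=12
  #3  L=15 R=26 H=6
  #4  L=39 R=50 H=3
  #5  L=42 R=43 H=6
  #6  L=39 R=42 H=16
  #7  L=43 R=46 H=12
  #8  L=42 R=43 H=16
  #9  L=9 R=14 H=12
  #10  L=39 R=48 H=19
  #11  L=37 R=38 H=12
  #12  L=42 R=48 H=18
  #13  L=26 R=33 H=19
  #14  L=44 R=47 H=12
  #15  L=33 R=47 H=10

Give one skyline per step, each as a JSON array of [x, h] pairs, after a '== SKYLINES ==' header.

== SKYLINES ==
[[37,4],[42,0]]
[[37,4],[42,0],[43,12],[46,0]]
[[15,6],[26,0],[37,4],[42,0],[43,12],[46,0]]
[[15,6],[26,0],[37,4],[42,3],[43,12],[46,3],[50,0]]
[[15,6],[26,0],[37,4],[42,6],[43,12],[46,3],[50,0]]
[[15,6],[26,0],[37,4],[39,16],[42,6],[43,12],[46,3],[50,0]]
[[15,6],[26,0],[37,4],[39,16],[42,6],[43,12],[46,3],[50,0]]
[[15,6],[26,0],[37,4],[39,16],[43,12],[46,3],[50,0]]
[[9,12],[14,0],[15,6],[26,0],[37,4],[39,16],[43,12],[46,3],[50,0]]
[[9,12],[14,0],[15,6],[26,0],[37,4],[39,19],[48,3],[50,0]]
[[9,12],[14,0],[15,6],[26,0],[37,12],[38,4],[39,19],[48,3],[50,0]]
[[9,12],[14,0],[15,6],[26,0],[37,12],[38,4],[39,19],[48,3],[50,0]]
[[9,12],[14,0],[15,6],[26,19],[33,0],[37,12],[38,4],[39,19],[48,3],[50,0]]
[[9,12],[14,0],[15,6],[26,19],[33,0],[37,12],[38,4],[39,19],[48,3],[50,0]]
[[9,12],[14,0],[15,6],[26,19],[33,10],[37,12],[38,10],[39,19],[48,3],[50,0]]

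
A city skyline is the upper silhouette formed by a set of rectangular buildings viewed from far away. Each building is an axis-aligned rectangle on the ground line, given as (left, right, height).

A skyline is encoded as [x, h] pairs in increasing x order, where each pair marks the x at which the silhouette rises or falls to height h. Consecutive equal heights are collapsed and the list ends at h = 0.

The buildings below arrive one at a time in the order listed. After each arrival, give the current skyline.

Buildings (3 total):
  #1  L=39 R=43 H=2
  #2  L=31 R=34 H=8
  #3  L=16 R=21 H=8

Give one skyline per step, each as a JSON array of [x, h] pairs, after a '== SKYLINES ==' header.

== SKYLINES ==
[[39,2],[43,0]]
[[31,8],[34,0],[39,2],[43,0]]
[[16,8],[21,0],[31,8],[34,0],[39,2],[43,0]]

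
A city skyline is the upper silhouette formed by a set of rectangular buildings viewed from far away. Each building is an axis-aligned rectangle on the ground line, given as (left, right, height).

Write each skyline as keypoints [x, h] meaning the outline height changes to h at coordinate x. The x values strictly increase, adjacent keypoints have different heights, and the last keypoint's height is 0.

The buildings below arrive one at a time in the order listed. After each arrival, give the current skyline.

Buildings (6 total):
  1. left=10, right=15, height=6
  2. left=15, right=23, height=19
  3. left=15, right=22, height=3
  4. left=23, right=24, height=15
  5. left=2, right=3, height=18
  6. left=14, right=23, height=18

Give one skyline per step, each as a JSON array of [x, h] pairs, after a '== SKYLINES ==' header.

== SKYLINES ==
[[10,6],[15,0]]
[[10,6],[15,19],[23,0]]
[[10,6],[15,19],[23,0]]
[[10,6],[15,19],[23,15],[24,0]]
[[2,18],[3,0],[10,6],[15,19],[23,15],[24,0]]
[[2,18],[3,0],[10,6],[14,18],[15,19],[23,15],[24,0]]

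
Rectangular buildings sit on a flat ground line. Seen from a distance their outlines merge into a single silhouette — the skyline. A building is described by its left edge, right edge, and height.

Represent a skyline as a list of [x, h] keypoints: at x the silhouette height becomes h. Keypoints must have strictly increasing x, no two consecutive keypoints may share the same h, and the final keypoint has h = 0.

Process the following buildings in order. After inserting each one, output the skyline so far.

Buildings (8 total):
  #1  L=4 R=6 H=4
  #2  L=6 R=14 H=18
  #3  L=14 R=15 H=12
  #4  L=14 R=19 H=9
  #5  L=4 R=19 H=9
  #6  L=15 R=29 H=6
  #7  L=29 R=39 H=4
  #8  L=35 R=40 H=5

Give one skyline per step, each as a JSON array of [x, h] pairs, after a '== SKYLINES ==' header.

== SKYLINES ==
[[4,4],[6,0]]
[[4,4],[6,18],[14,0]]
[[4,4],[6,18],[14,12],[15,0]]
[[4,4],[6,18],[14,12],[15,9],[19,0]]
[[4,9],[6,18],[14,12],[15,9],[19,0]]
[[4,9],[6,18],[14,12],[15,9],[19,6],[29,0]]
[[4,9],[6,18],[14,12],[15,9],[19,6],[29,4],[39,0]]
[[4,9],[6,18],[14,12],[15,9],[19,6],[29,4],[35,5],[40,0]]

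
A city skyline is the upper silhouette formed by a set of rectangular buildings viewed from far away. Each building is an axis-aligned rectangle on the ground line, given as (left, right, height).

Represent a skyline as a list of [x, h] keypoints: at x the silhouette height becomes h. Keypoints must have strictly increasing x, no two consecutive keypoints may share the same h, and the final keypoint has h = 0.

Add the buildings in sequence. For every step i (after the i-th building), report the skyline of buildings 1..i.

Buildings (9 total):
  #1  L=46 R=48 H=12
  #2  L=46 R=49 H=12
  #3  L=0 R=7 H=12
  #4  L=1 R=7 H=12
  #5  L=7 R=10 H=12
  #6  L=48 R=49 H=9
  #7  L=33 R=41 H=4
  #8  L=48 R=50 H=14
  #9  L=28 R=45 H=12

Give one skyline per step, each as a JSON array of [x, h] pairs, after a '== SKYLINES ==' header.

== SKYLINES ==
[[46,12],[48,0]]
[[46,12],[49,0]]
[[0,12],[7,0],[46,12],[49,0]]
[[0,12],[7,0],[46,12],[49,0]]
[[0,12],[10,0],[46,12],[49,0]]
[[0,12],[10,0],[46,12],[49,0]]
[[0,12],[10,0],[33,4],[41,0],[46,12],[49,0]]
[[0,12],[10,0],[33,4],[41,0],[46,12],[48,14],[50,0]]
[[0,12],[10,0],[28,12],[45,0],[46,12],[48,14],[50,0]]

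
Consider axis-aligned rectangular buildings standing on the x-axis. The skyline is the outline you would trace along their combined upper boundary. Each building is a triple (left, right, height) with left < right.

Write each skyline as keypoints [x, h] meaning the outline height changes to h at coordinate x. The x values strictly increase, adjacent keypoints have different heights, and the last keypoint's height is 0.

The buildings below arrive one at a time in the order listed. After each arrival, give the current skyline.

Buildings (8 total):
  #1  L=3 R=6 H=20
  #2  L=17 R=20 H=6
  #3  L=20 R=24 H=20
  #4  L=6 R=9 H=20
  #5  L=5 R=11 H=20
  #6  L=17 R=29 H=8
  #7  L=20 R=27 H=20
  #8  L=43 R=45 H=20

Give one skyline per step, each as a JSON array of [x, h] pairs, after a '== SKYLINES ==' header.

== SKYLINES ==
[[3,20],[6,0]]
[[3,20],[6,0],[17,6],[20,0]]
[[3,20],[6,0],[17,6],[20,20],[24,0]]
[[3,20],[9,0],[17,6],[20,20],[24,0]]
[[3,20],[11,0],[17,6],[20,20],[24,0]]
[[3,20],[11,0],[17,8],[20,20],[24,8],[29,0]]
[[3,20],[11,0],[17,8],[20,20],[27,8],[29,0]]
[[3,20],[11,0],[17,8],[20,20],[27,8],[29,0],[43,20],[45,0]]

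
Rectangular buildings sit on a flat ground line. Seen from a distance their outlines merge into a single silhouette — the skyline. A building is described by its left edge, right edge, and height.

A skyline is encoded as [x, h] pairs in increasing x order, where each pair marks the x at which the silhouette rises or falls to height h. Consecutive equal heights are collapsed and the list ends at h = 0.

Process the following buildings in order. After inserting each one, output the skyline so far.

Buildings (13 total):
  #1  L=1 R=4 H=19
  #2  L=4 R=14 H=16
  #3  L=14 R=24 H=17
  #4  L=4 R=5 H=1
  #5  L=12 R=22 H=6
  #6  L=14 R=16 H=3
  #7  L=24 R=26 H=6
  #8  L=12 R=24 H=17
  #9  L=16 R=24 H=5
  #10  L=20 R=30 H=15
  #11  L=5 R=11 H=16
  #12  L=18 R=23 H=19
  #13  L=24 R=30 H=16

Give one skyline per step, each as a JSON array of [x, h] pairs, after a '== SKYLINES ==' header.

== SKYLINES ==
[[1,19],[4,0]]
[[1,19],[4,16],[14,0]]
[[1,19],[4,16],[14,17],[24,0]]
[[1,19],[4,16],[14,17],[24,0]]
[[1,19],[4,16],[14,17],[24,0]]
[[1,19],[4,16],[14,17],[24,0]]
[[1,19],[4,16],[14,17],[24,6],[26,0]]
[[1,19],[4,16],[12,17],[24,6],[26,0]]
[[1,19],[4,16],[12,17],[24,6],[26,0]]
[[1,19],[4,16],[12,17],[24,15],[30,0]]
[[1,19],[4,16],[12,17],[24,15],[30,0]]
[[1,19],[4,16],[12,17],[18,19],[23,17],[24,15],[30,0]]
[[1,19],[4,16],[12,17],[18,19],[23,17],[24,16],[30,0]]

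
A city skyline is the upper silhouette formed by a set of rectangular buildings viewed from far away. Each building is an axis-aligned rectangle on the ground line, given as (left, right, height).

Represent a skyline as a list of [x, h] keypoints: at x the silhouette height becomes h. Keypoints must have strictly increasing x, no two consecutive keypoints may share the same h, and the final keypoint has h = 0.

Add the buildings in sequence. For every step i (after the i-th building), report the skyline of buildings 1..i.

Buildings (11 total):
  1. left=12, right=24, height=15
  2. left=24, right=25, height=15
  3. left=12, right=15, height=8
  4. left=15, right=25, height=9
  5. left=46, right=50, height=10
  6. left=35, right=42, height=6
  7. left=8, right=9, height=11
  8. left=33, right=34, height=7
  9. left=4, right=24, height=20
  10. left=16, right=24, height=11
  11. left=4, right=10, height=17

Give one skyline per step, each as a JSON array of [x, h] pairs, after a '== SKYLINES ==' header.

== SKYLINES ==
[[12,15],[24,0]]
[[12,15],[25,0]]
[[12,15],[25,0]]
[[12,15],[25,0]]
[[12,15],[25,0],[46,10],[50,0]]
[[12,15],[25,0],[35,6],[42,0],[46,10],[50,0]]
[[8,11],[9,0],[12,15],[25,0],[35,6],[42,0],[46,10],[50,0]]
[[8,11],[9,0],[12,15],[25,0],[33,7],[34,0],[35,6],[42,0],[46,10],[50,0]]
[[4,20],[24,15],[25,0],[33,7],[34,0],[35,6],[42,0],[46,10],[50,0]]
[[4,20],[24,15],[25,0],[33,7],[34,0],[35,6],[42,0],[46,10],[50,0]]
[[4,20],[24,15],[25,0],[33,7],[34,0],[35,6],[42,0],[46,10],[50,0]]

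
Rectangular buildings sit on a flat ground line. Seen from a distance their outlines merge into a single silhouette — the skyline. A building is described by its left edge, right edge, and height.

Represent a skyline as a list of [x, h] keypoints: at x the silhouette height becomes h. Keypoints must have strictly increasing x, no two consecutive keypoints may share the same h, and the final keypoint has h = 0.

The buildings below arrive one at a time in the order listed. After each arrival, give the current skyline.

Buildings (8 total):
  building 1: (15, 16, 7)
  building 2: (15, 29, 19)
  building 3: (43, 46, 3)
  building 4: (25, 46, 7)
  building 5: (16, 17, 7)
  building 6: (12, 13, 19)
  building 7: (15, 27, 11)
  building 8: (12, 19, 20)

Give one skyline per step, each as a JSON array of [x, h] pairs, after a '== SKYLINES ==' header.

== SKYLINES ==
[[15,7],[16,0]]
[[15,19],[29,0]]
[[15,19],[29,0],[43,3],[46,0]]
[[15,19],[29,7],[46,0]]
[[15,19],[29,7],[46,0]]
[[12,19],[13,0],[15,19],[29,7],[46,0]]
[[12,19],[13,0],[15,19],[29,7],[46,0]]
[[12,20],[19,19],[29,7],[46,0]]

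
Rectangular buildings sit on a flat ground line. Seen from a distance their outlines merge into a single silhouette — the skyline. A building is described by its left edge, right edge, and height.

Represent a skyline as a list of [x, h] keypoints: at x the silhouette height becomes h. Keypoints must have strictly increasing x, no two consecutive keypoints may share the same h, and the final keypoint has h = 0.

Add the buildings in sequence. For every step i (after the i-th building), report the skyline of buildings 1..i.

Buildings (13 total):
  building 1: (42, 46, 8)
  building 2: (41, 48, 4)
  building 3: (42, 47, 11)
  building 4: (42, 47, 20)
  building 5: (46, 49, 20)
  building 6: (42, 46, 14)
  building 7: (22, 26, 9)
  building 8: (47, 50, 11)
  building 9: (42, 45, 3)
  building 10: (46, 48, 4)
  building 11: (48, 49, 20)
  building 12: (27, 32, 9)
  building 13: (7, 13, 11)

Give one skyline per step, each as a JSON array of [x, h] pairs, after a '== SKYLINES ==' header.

== SKYLINES ==
[[42,8],[46,0]]
[[41,4],[42,8],[46,4],[48,0]]
[[41,4],[42,11],[47,4],[48,0]]
[[41,4],[42,20],[47,4],[48,0]]
[[41,4],[42,20],[49,0]]
[[41,4],[42,20],[49,0]]
[[22,9],[26,0],[41,4],[42,20],[49,0]]
[[22,9],[26,0],[41,4],[42,20],[49,11],[50,0]]
[[22,9],[26,0],[41,4],[42,20],[49,11],[50,0]]
[[22,9],[26,0],[41,4],[42,20],[49,11],[50,0]]
[[22,9],[26,0],[41,4],[42,20],[49,11],[50,0]]
[[22,9],[26,0],[27,9],[32,0],[41,4],[42,20],[49,11],[50,0]]
[[7,11],[13,0],[22,9],[26,0],[27,9],[32,0],[41,4],[42,20],[49,11],[50,0]]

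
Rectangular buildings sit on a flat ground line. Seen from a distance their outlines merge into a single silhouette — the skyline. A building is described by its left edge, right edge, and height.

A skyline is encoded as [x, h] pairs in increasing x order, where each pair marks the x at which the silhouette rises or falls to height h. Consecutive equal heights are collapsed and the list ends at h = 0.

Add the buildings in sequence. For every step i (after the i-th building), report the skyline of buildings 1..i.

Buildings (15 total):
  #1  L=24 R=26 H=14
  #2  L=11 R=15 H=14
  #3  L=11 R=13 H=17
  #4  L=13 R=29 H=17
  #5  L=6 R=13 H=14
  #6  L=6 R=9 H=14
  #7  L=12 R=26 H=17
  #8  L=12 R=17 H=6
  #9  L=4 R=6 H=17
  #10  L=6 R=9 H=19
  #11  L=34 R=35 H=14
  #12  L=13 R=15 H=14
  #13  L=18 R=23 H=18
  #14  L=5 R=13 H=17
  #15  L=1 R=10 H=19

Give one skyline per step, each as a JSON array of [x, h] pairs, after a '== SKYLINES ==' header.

== SKYLINES ==
[[24,14],[26,0]]
[[11,14],[15,0],[24,14],[26,0]]
[[11,17],[13,14],[15,0],[24,14],[26,0]]
[[11,17],[29,0]]
[[6,14],[11,17],[29,0]]
[[6,14],[11,17],[29,0]]
[[6,14],[11,17],[29,0]]
[[6,14],[11,17],[29,0]]
[[4,17],[6,14],[11,17],[29,0]]
[[4,17],[6,19],[9,14],[11,17],[29,0]]
[[4,17],[6,19],[9,14],[11,17],[29,0],[34,14],[35,0]]
[[4,17],[6,19],[9,14],[11,17],[29,0],[34,14],[35,0]]
[[4,17],[6,19],[9,14],[11,17],[18,18],[23,17],[29,0],[34,14],[35,0]]
[[4,17],[6,19],[9,17],[18,18],[23,17],[29,0],[34,14],[35,0]]
[[1,19],[10,17],[18,18],[23,17],[29,0],[34,14],[35,0]]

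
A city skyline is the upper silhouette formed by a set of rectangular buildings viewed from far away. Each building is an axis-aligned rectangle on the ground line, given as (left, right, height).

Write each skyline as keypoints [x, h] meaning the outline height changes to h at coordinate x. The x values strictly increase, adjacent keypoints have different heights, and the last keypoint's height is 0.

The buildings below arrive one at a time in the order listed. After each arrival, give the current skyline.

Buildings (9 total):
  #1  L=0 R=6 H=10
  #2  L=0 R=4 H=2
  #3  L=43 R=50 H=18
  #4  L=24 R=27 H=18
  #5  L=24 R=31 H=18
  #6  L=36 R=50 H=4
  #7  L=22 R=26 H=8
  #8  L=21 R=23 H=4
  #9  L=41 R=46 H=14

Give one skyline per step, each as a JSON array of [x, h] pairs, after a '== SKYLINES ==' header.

== SKYLINES ==
[[0,10],[6,0]]
[[0,10],[6,0]]
[[0,10],[6,0],[43,18],[50,0]]
[[0,10],[6,0],[24,18],[27,0],[43,18],[50,0]]
[[0,10],[6,0],[24,18],[31,0],[43,18],[50,0]]
[[0,10],[6,0],[24,18],[31,0],[36,4],[43,18],[50,0]]
[[0,10],[6,0],[22,8],[24,18],[31,0],[36,4],[43,18],[50,0]]
[[0,10],[6,0],[21,4],[22,8],[24,18],[31,0],[36,4],[43,18],[50,0]]
[[0,10],[6,0],[21,4],[22,8],[24,18],[31,0],[36,4],[41,14],[43,18],[50,0]]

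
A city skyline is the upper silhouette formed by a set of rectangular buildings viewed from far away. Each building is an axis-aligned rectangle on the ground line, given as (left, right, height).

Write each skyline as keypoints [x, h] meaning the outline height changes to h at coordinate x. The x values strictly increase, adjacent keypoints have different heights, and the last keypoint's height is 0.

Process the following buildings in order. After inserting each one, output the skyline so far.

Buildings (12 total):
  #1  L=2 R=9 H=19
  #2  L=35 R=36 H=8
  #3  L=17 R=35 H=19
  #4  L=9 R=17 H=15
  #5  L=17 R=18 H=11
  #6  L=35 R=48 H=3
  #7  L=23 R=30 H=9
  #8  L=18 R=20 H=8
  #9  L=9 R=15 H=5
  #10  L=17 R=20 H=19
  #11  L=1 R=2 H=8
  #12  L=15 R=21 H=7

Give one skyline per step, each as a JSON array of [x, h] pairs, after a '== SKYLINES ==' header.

== SKYLINES ==
[[2,19],[9,0]]
[[2,19],[9,0],[35,8],[36,0]]
[[2,19],[9,0],[17,19],[35,8],[36,0]]
[[2,19],[9,15],[17,19],[35,8],[36,0]]
[[2,19],[9,15],[17,19],[35,8],[36,0]]
[[2,19],[9,15],[17,19],[35,8],[36,3],[48,0]]
[[2,19],[9,15],[17,19],[35,8],[36,3],[48,0]]
[[2,19],[9,15],[17,19],[35,8],[36,3],[48,0]]
[[2,19],[9,15],[17,19],[35,8],[36,3],[48,0]]
[[2,19],[9,15],[17,19],[35,8],[36,3],[48,0]]
[[1,8],[2,19],[9,15],[17,19],[35,8],[36,3],[48,0]]
[[1,8],[2,19],[9,15],[17,19],[35,8],[36,3],[48,0]]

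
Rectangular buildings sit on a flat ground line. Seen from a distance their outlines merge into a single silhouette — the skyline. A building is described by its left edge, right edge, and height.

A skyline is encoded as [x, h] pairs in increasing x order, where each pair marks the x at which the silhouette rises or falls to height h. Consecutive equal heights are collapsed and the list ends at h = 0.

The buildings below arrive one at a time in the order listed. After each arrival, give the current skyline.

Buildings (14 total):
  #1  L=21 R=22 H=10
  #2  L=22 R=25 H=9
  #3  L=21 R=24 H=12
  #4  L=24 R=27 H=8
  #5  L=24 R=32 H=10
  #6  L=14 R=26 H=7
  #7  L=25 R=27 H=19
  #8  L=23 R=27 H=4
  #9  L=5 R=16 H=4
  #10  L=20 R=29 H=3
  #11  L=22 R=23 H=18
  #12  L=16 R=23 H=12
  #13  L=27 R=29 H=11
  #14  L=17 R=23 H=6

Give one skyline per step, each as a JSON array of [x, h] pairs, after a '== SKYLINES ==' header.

== SKYLINES ==
[[21,10],[22,0]]
[[21,10],[22,9],[25,0]]
[[21,12],[24,9],[25,0]]
[[21,12],[24,9],[25,8],[27,0]]
[[21,12],[24,10],[32,0]]
[[14,7],[21,12],[24,10],[32,0]]
[[14,7],[21,12],[24,10],[25,19],[27,10],[32,0]]
[[14,7],[21,12],[24,10],[25,19],[27,10],[32,0]]
[[5,4],[14,7],[21,12],[24,10],[25,19],[27,10],[32,0]]
[[5,4],[14,7],[21,12],[24,10],[25,19],[27,10],[32,0]]
[[5,4],[14,7],[21,12],[22,18],[23,12],[24,10],[25,19],[27,10],[32,0]]
[[5,4],[14,7],[16,12],[22,18],[23,12],[24,10],[25,19],[27,10],[32,0]]
[[5,4],[14,7],[16,12],[22,18],[23,12],[24,10],[25,19],[27,11],[29,10],[32,0]]
[[5,4],[14,7],[16,12],[22,18],[23,12],[24,10],[25,19],[27,11],[29,10],[32,0]]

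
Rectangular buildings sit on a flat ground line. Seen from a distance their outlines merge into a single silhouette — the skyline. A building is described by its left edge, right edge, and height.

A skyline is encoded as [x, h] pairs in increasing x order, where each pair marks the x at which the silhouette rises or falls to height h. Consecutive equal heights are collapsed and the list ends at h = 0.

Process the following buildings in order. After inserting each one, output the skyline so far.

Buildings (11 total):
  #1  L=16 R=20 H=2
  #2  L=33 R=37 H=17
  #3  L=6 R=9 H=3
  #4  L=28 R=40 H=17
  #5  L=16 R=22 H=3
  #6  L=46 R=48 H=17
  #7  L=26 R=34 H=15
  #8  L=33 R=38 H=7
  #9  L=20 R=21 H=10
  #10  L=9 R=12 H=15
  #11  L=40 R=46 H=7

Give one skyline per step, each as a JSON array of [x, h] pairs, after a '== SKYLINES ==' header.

== SKYLINES ==
[[16,2],[20,0]]
[[16,2],[20,0],[33,17],[37,0]]
[[6,3],[9,0],[16,2],[20,0],[33,17],[37,0]]
[[6,3],[9,0],[16,2],[20,0],[28,17],[40,0]]
[[6,3],[9,0],[16,3],[22,0],[28,17],[40,0]]
[[6,3],[9,0],[16,3],[22,0],[28,17],[40,0],[46,17],[48,0]]
[[6,3],[9,0],[16,3],[22,0],[26,15],[28,17],[40,0],[46,17],[48,0]]
[[6,3],[9,0],[16,3],[22,0],[26,15],[28,17],[40,0],[46,17],[48,0]]
[[6,3],[9,0],[16,3],[20,10],[21,3],[22,0],[26,15],[28,17],[40,0],[46,17],[48,0]]
[[6,3],[9,15],[12,0],[16,3],[20,10],[21,3],[22,0],[26,15],[28,17],[40,0],[46,17],[48,0]]
[[6,3],[9,15],[12,0],[16,3],[20,10],[21,3],[22,0],[26,15],[28,17],[40,7],[46,17],[48,0]]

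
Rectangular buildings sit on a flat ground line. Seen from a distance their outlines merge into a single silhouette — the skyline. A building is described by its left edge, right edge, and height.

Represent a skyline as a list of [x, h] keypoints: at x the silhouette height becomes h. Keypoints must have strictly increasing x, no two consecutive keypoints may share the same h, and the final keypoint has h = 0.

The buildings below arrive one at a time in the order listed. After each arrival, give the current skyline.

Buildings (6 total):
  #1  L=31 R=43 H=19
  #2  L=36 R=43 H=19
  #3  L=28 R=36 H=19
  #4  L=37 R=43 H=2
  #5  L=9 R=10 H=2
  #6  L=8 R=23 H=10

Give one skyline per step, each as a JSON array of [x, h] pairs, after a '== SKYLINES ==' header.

== SKYLINES ==
[[31,19],[43,0]]
[[31,19],[43,0]]
[[28,19],[43,0]]
[[28,19],[43,0]]
[[9,2],[10,0],[28,19],[43,0]]
[[8,10],[23,0],[28,19],[43,0]]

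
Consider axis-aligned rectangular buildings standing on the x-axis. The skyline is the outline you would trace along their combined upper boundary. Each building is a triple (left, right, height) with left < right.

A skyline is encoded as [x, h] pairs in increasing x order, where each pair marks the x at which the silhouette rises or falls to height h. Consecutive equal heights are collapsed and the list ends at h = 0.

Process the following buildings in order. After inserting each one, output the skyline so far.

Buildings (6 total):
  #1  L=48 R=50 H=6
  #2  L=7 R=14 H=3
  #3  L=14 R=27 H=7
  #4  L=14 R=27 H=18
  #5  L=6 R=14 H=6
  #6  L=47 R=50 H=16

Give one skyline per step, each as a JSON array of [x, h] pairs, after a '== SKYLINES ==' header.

== SKYLINES ==
[[48,6],[50,0]]
[[7,3],[14,0],[48,6],[50,0]]
[[7,3],[14,7],[27,0],[48,6],[50,0]]
[[7,3],[14,18],[27,0],[48,6],[50,0]]
[[6,6],[14,18],[27,0],[48,6],[50,0]]
[[6,6],[14,18],[27,0],[47,16],[50,0]]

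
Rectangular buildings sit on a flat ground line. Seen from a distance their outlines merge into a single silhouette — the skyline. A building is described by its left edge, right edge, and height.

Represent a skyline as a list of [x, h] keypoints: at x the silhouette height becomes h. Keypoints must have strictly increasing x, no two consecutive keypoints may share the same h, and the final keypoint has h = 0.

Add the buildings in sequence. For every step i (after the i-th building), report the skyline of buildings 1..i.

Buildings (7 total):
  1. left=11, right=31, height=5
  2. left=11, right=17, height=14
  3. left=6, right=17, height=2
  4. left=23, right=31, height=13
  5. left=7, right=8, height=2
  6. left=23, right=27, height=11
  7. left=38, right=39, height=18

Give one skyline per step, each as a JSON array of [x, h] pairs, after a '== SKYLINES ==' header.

== SKYLINES ==
[[11,5],[31,0]]
[[11,14],[17,5],[31,0]]
[[6,2],[11,14],[17,5],[31,0]]
[[6,2],[11,14],[17,5],[23,13],[31,0]]
[[6,2],[11,14],[17,5],[23,13],[31,0]]
[[6,2],[11,14],[17,5],[23,13],[31,0]]
[[6,2],[11,14],[17,5],[23,13],[31,0],[38,18],[39,0]]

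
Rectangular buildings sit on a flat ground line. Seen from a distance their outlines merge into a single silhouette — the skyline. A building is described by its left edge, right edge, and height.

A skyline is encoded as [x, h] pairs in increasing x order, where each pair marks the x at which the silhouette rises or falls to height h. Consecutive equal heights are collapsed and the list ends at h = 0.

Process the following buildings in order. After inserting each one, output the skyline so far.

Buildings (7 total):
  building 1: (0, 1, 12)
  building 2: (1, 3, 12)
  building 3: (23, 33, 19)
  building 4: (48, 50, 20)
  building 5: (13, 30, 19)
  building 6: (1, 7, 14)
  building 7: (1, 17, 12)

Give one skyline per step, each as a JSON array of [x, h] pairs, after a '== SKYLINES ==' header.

== SKYLINES ==
[[0,12],[1,0]]
[[0,12],[3,0]]
[[0,12],[3,0],[23,19],[33,0]]
[[0,12],[3,0],[23,19],[33,0],[48,20],[50,0]]
[[0,12],[3,0],[13,19],[33,0],[48,20],[50,0]]
[[0,12],[1,14],[7,0],[13,19],[33,0],[48,20],[50,0]]
[[0,12],[1,14],[7,12],[13,19],[33,0],[48,20],[50,0]]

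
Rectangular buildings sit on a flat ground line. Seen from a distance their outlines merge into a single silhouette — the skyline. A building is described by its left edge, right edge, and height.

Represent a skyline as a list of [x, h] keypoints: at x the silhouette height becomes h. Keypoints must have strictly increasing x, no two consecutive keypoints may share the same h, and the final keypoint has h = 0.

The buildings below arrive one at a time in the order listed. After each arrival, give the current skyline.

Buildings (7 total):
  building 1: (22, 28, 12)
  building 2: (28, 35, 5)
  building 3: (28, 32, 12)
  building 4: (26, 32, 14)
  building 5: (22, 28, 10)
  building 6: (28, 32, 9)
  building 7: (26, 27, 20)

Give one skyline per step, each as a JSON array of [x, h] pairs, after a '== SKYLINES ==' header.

== SKYLINES ==
[[22,12],[28,0]]
[[22,12],[28,5],[35,0]]
[[22,12],[32,5],[35,0]]
[[22,12],[26,14],[32,5],[35,0]]
[[22,12],[26,14],[32,5],[35,0]]
[[22,12],[26,14],[32,5],[35,0]]
[[22,12],[26,20],[27,14],[32,5],[35,0]]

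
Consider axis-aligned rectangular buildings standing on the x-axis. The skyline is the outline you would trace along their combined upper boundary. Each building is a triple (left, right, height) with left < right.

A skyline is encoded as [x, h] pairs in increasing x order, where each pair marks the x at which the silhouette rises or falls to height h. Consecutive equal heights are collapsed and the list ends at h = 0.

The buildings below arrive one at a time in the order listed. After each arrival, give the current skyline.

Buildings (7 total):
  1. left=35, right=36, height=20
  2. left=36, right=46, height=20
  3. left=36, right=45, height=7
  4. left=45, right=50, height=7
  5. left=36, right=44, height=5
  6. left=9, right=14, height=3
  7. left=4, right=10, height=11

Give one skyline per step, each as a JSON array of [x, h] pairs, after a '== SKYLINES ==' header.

== SKYLINES ==
[[35,20],[36,0]]
[[35,20],[46,0]]
[[35,20],[46,0]]
[[35,20],[46,7],[50,0]]
[[35,20],[46,7],[50,0]]
[[9,3],[14,0],[35,20],[46,7],[50,0]]
[[4,11],[10,3],[14,0],[35,20],[46,7],[50,0]]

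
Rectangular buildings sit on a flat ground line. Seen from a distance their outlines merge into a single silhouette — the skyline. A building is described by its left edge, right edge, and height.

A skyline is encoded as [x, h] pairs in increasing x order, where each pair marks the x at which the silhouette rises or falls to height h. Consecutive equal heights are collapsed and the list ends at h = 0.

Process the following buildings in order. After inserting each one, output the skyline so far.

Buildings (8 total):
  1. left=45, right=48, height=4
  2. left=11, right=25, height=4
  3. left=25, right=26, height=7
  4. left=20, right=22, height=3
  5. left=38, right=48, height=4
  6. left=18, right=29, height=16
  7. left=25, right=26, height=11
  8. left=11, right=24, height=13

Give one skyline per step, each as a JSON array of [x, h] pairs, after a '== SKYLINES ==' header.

== SKYLINES ==
[[45,4],[48,0]]
[[11,4],[25,0],[45,4],[48,0]]
[[11,4],[25,7],[26,0],[45,4],[48,0]]
[[11,4],[25,7],[26,0],[45,4],[48,0]]
[[11,4],[25,7],[26,0],[38,4],[48,0]]
[[11,4],[18,16],[29,0],[38,4],[48,0]]
[[11,4],[18,16],[29,0],[38,4],[48,0]]
[[11,13],[18,16],[29,0],[38,4],[48,0]]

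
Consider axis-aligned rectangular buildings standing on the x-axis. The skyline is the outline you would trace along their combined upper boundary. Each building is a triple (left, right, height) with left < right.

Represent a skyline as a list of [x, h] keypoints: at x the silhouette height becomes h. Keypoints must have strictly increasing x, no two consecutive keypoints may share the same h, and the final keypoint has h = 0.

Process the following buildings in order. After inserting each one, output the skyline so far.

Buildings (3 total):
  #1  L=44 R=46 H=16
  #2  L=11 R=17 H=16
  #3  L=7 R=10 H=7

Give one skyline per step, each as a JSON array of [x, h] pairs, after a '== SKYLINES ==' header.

== SKYLINES ==
[[44,16],[46,0]]
[[11,16],[17,0],[44,16],[46,0]]
[[7,7],[10,0],[11,16],[17,0],[44,16],[46,0]]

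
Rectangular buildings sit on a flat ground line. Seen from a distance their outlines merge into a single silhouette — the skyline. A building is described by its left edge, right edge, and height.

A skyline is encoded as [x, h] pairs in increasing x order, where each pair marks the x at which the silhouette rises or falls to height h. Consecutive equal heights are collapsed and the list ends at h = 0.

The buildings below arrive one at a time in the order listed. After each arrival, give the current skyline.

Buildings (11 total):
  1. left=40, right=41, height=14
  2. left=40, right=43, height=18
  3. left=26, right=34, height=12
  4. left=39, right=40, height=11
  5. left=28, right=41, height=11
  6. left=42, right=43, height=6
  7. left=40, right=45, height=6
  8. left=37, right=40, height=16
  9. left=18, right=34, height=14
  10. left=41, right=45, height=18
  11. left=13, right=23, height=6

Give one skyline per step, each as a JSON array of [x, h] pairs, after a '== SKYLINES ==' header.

== SKYLINES ==
[[40,14],[41,0]]
[[40,18],[43,0]]
[[26,12],[34,0],[40,18],[43,0]]
[[26,12],[34,0],[39,11],[40,18],[43,0]]
[[26,12],[34,11],[40,18],[43,0]]
[[26,12],[34,11],[40,18],[43,0]]
[[26,12],[34,11],[40,18],[43,6],[45,0]]
[[26,12],[34,11],[37,16],[40,18],[43,6],[45,0]]
[[18,14],[34,11],[37,16],[40,18],[43,6],[45,0]]
[[18,14],[34,11],[37,16],[40,18],[45,0]]
[[13,6],[18,14],[34,11],[37,16],[40,18],[45,0]]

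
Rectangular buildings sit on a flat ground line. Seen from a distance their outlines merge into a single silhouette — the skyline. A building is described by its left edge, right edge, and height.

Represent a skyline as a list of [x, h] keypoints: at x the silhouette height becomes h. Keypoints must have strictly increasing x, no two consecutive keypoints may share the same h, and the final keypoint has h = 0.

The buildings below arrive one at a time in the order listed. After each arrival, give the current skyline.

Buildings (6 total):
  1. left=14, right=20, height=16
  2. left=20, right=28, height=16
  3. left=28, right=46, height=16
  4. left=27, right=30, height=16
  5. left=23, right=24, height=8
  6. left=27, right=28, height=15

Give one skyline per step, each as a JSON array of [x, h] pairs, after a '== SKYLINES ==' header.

== SKYLINES ==
[[14,16],[20,0]]
[[14,16],[28,0]]
[[14,16],[46,0]]
[[14,16],[46,0]]
[[14,16],[46,0]]
[[14,16],[46,0]]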